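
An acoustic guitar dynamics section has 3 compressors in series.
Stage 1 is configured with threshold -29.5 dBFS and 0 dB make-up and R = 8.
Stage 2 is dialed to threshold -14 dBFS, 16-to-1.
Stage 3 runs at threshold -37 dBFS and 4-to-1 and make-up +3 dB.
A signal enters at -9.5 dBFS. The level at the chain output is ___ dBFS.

-31.5 dBFS

Stage 1: overshoot 20 dB → 20/8 = 2.5 dB → -27 dBFS.
Stage 2: below threshold (-27 ≤ -14); passes unchanged; output -27 dBFS.
Stage 3: overshoot 10 dB → 10/4 = 2.5 dB → -34.5 dBFS; +3 dB make-up → -31.5 dBFS.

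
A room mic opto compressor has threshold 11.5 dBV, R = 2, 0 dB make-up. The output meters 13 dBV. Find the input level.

14.5 dBV

The compressed level sits 13 − 11.5 = 1.5 dB over threshold.
Undo the ratio: input overshoot = 1.5 × 2 = 3 dB, giving input = 14.5 dBV.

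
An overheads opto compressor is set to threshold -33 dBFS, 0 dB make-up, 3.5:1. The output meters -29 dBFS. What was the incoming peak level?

The compressed level sits -29 − (-33) = 4 dB over threshold.
Before 3.5:1 compression the overshoot was 4 × 3.5 = 14 dB, so input = -33 + 14 = -19 dBFS.

-19 dBFS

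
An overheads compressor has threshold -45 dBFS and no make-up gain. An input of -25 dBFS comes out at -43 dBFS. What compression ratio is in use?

10:1

Input overshoot = -25 − (-45) = 20 dB; output overshoot = -43 − (-45) = 2 dB.
Ratio = 20 / 2 = 10.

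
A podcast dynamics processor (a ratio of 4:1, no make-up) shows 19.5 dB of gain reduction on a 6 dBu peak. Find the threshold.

-20 dBu

Let T be the threshold. Output overshoot = (input overshoot)/R, so -13.5 − T = (6 − T)/4.
4·(-13.5 − T) = 6 − T → 3·T = -54 − 6 = -60.
T = -60/3 = -20 dBu.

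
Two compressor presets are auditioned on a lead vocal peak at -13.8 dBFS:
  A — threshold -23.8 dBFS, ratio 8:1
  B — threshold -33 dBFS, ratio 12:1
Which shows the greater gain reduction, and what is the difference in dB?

B, by 8.85 dB

A: GR = 10 − 10/8 = 8.75 dB.
B: GR = 19.2 − 19.2/12 = 17.6 dB.
Difference: 8.85 dB in favour of B.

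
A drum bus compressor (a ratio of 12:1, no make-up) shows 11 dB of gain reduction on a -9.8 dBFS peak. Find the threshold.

Gain reduction = -9.8 − (-20.8) = 11 dB; output overshoot = GR / (R − 1) = 11 / 11 = 1 dB.
Threshold = output − output overshoot = -20.8 − 1 = -21.8 dBFS.

-21.8 dBFS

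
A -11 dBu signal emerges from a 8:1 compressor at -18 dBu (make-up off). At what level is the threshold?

Input is 8 dB above T (since output overshoot × R = input overshoot: (-18 − T)·8 = -11 − T gives T = -19 dBu).
Check: -19 + (-11 − (-19))/8 = -19 + 1 = -18 dBu. ✓

-19 dBu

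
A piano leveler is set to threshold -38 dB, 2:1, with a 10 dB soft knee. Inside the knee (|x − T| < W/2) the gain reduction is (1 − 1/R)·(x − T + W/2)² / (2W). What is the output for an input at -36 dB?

-37.225 dB

x − T + W/2 = -36 − (-38) + 5 = 7.
GR = (1 − 1/2) × 7² / 20 = 0.5 × 49 / 20 = 1.225 dB.
Output = -36 − 1.225 = -37.225 dB.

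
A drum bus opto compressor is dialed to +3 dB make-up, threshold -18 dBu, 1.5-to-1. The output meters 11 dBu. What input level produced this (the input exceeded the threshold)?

21 dBu

Remove make-up: 11 − 3 = 8 dBu.
That's 26 dB above the -18 dBu threshold.
Before 1.5:1 compression the overshoot was 26 × 1.5 = 39 dB, so input = -18 + 39 = 21 dBu.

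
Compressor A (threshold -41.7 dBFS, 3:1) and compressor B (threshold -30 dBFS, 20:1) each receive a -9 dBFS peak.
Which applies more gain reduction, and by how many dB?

A: GR = 32.7 − 32.7/3 = 21.8 dB.
B: GR = 21 − 21/20 = 19.95 dB.
A applies 1.85 dB more gain reduction.

A, by 1.85 dB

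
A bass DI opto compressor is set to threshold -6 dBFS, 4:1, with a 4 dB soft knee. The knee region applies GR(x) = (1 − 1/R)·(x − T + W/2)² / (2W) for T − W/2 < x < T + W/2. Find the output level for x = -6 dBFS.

-6.375 dBFS

x − T + W/2 = -6 − (-6) + 2 = 2.
GR = (1 − 1/4) × 2² / 8 = 0.75 × 4 / 8 = 0.375 dB.
Output = -6 − 0.375 = -6.375 dBFS.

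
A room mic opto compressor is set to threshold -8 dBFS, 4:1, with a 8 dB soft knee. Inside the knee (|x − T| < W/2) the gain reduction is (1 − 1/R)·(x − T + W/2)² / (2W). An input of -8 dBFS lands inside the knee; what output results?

x − T + W/2 = -8 − (-8) + 4 = 4.
GR = (1 − 1/4) × 4² / 16 = 0.75 × 16 / 16 = 0.75 dB.
Output = -8 − 0.75 = -8.75 dBFS.

-8.75 dBFS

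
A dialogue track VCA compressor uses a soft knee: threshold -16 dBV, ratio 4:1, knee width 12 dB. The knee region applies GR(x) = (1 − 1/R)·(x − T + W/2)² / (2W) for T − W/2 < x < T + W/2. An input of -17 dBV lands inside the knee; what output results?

-17.78125 dBV

x − T + W/2 = -17 − (-16) + 6 = 5.
GR = (1 − 1/4) × 5² / 24 = 0.75 × 25 / 24 = 0.78125 dB.
Output = -17 − 0.78125 = -17.78125 dBV.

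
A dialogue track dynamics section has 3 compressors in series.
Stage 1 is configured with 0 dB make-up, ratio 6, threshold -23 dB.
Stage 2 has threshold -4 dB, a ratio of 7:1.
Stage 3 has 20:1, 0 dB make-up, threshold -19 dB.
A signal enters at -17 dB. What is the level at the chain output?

-22 dB

Stage 1: overshoot 6 dB → 6/6 = 1 dB → -22 dB.
Stage 2: below threshold (-22 ≤ -4); passes unchanged; output -22 dB.
Stage 3: below threshold (-22 ≤ -19); passes unchanged; output -22 dB.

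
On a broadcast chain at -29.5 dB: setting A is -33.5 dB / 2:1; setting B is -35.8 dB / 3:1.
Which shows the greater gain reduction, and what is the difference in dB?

B, by 2.2 dB

A: overshoot 4 dB → output overshoot 2 dB → GR 2 dB.
B: overshoot 6.3 dB → output overshoot 2.1 dB → GR 4.2 dB.
B applies 2.2 dB more gain reduction.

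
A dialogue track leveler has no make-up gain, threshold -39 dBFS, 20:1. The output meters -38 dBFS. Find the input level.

-19 dBFS

The compressed level sits -38 − (-39) = 1 dB over threshold.
Before 20:1 compression the overshoot was 1 × 20 = 20 dB, so input = -39 + 20 = -19 dBFS.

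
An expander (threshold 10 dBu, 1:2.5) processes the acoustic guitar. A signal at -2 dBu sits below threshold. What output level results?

-20 dBu

The input is 12 dB below the 10 dBu threshold.
A 1:2.5 expander multiplies undershoot by 2.5: 12 × 2.5 = 30 dB below threshold.
Output = 10 − 30 = -20 dBu.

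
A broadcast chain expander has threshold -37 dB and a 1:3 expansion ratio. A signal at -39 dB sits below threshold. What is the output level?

Undershoot = (-37) − (-39) = 2 dB.
At 1:3, that expands to 6 dB under threshold.
Output = -37 − 6 = -43 dB.

-43 dB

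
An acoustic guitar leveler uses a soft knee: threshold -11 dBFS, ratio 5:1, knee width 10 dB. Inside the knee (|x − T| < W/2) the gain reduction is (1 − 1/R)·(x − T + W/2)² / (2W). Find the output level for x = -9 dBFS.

-10.96 dBFS

x − T + W/2 = -9 − (-11) + 5 = 7.
GR = (1 − 1/5) × 7² / 20 = 0.8 × 49 / 20 = 1.96 dB.
Output = -9 − 1.96 = -10.96 dBFS.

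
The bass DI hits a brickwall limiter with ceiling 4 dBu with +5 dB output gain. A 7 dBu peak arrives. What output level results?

At ∞:1, everything above 4 dBu is held at the ceiling.
Output gain then adds 5 dB: 4 + 5 = 9 dBu.

9 dBu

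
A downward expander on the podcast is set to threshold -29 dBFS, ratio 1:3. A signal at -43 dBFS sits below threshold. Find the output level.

Below threshold, a 1:3 expander applies gain = (3−1)×(T − x) of attenuation.
(3−1) × 14 = 28 dB, so output = -43 − 28 = -71 dBFS.

-71 dBFS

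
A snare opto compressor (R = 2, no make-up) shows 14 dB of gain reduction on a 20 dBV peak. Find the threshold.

Input is 28 dB above T (since output overshoot × R = input overshoot: (6 − T)·2 = 20 − T gives T = -8 dBV).
Check: -8 + (20 − (-8))/2 = -8 + 14 = 6 dBV. ✓

-8 dBV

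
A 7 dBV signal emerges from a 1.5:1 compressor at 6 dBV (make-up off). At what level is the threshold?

4 dBV

Let T be the threshold. Output overshoot = (input overshoot)/R, so 6 − T = (7 − T)/1.5.
1.5·(6 − T) = 7 − T → 0.5·T = 9 − 7 = 2.
T = 2/0.5 = 4 dBV.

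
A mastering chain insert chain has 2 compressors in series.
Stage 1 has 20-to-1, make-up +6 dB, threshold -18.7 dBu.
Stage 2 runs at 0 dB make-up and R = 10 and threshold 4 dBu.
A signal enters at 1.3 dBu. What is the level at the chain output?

-11.7 dBu

Stage 1: 20 dB above -18.7 dBu, reduced 20:1 to 1 dB above → -17.7 dBu; +6 dB make-up → -11.7 dBu.
Stage 2: -11.7 dBu ≤ 4 dBu, so stage 2 doesn't engage; output -11.7 dBu.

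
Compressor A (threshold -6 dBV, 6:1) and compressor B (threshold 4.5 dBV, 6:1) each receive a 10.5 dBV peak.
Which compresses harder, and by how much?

A, by 8.75 dB

A: overshoot 16.5 dB → output overshoot 2.75 dB → GR 13.75 dB.
B: overshoot 6 dB → output overshoot 1 dB → GR 5 dB.
Difference: 8.75 dB in favour of A.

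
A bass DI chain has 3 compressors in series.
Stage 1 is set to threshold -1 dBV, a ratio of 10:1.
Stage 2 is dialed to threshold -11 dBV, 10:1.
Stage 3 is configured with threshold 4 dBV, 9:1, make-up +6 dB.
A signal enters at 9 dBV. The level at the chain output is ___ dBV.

Stage 1: overshoot 10 dB → 10/10 = 1 dB → 0 dBV.
Stage 2: 11 dB above -11 dBV, reduced 10:1 to 1.1 dB above → -9.9 dBV.
Stage 3: -9.9 dBV is at or below the 4 dBV threshold — no compression; make-up brings it to -3.9 dBV.

-3.9 dBV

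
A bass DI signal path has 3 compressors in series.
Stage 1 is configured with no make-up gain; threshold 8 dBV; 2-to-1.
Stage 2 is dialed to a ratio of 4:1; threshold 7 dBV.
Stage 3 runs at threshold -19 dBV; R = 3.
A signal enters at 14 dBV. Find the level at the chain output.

Stage 1: overshoot 6 dB → 6/2 = 3 dB → 11 dBV.
Stage 2: overshoot 4 dB → 4/4 = 1 dB → 8 dBV.
Stage 3: 8 dBV is 27 dB over -19 dBV; at 3:1 that becomes 9 dB over, giving -10 dBV.

-10 dBV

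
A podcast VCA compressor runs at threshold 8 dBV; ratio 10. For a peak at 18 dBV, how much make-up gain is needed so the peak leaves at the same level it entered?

9 dB

The peak compresses to 8 + 10/10 = 9 dBV.
To reach 18 dBV requires 18 − 9 = 9 dB of make-up.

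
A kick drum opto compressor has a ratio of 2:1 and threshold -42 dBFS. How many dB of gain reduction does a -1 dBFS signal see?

20.5 dB

The signal is 41 dB above threshold.
At 2:1, output sits 41/2 = 20.5 dB above threshold.
Gain reduction = 41 − 20.5 = 20.5 dB.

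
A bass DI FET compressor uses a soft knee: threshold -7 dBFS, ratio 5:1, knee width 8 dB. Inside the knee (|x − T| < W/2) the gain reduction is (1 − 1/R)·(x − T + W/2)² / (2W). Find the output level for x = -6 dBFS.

x − T + W/2 = -6 − (-7) + 4 = 5.
GR = (1 − 1/5) × 5² / 16 = 0.8 × 25 / 16 = 1.25 dB.
Output = -6 − 1.25 = -7.25 dBFS.

-7.25 dBFS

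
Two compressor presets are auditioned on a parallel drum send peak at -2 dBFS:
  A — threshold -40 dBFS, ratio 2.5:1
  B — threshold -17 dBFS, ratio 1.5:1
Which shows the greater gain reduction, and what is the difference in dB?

A: overshoot 38 dB → output overshoot 15.2 dB → GR 22.8 dB.
B: overshoot 15 dB → output overshoot 10 dB → GR 5 dB.
A reduces 17.8 dB more.

A, by 17.8 dB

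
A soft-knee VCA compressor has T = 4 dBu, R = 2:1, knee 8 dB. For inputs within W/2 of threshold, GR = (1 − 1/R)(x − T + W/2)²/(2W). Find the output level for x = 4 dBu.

3.5 dBu

x − T + W/2 = 4 − 4 + 4 = 4.
GR = (1 − 1/2) × 4² / 16 = 0.5 × 16 / 16 = 0.5 dB.
Output = 4 − 0.5 = 3.5 dBu.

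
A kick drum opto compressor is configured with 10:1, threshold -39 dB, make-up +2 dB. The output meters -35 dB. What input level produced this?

Before make-up, the level was -35 − 2 = -37 dB.
The compressed level sits -37 − (-39) = 2 dB over threshold.
Before 10:1 compression the overshoot was 2 × 10 = 20 dB, so input = -39 + 20 = -19 dB.

-19 dB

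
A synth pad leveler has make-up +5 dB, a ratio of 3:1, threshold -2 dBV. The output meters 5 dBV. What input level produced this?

Remove make-up: 5 − 5 = 0 dBV.
The compressed level sits 0 − (-2) = 2 dB over threshold.
Undo the ratio: input overshoot = 2 × 3 = 6 dB, giving input = 4 dBV.

4 dBV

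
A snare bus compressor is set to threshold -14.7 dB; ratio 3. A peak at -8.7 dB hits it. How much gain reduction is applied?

4 dB

Overshoot = -8.7 − (-14.7) = 6 dB.
A 3:1 ratio leaves 2 dB of that excess.
GR = overshoot in − overshoot out = 6 − 2 = 4 dB.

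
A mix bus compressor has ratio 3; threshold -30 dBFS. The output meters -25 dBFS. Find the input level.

Post-compression overshoot = -25 − (-30) = 5 dB.
Undo the ratio: input overshoot = 5 × 3 = 15 dB, giving input = -15 dBFS.

-15 dBFS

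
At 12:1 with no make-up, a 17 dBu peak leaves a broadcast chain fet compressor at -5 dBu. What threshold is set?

-7 dBu

Input is 24 dB above T (since output overshoot × R = input overshoot: (-5 − T)·12 = 17 − T gives T = -7 dBu).
Check: -7 + (17 − (-7))/12 = -7 + 2 = -5 dBu. ✓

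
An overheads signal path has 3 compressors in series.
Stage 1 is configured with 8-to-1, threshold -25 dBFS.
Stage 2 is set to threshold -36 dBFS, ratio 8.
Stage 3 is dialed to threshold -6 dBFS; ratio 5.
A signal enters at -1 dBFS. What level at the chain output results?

-34.25 dBFS

Stage 1: overshoot 24 dB → 24/8 = 3 dB → -22 dBFS.
Stage 2: -22 dBFS is 14 dB over -36 dBFS; at 8:1 that becomes 1.75 dB over, giving -34.25 dBFS.
Stage 3: -34.25 dBFS is at or below the -6 dBFS threshold — no compression; output -34.25 dBFS.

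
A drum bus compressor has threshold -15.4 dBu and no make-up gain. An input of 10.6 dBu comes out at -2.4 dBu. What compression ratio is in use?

2:1

Input overshoot = 10.6 − (-15.4) = 26 dB; output overshoot = -2.4 − (-15.4) = 13 dB.
Ratio = 26 / 13 = 2.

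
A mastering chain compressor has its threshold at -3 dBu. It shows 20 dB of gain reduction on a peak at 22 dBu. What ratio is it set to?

Input overshoot = 22 − (-3) = 25 dB.
Output overshoot = 25 − 20 = 5 dB.
Ratio = input overshoot / output overshoot = 25 / 5 = 5.

5:1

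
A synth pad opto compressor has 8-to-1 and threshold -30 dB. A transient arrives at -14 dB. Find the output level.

-14 dB sits 16 dB over threshold.
The 16 dB excess becomes 2 dB after 8:1 reduction.
So the level is -30 + 2 = -28 dB.

-28 dB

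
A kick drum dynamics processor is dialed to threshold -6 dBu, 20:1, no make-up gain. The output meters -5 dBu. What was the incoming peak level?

14 dBu

Post-compression overshoot = -5 − (-6) = 1 dB.
Undo the ratio: input overshoot = 1 × 20 = 20 dB, giving input = 14 dBu.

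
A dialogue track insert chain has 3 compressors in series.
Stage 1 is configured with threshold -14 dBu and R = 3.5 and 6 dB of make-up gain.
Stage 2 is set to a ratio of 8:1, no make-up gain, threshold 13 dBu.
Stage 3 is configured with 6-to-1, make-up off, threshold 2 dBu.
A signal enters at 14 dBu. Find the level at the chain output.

0 dBu

Stage 1: overshoot 28 dB → 28/3.5 = 8 dB → -6 dBu; +6 dB make-up → 0 dBu.
Stage 2: 0 dBu ≤ 13 dBu, so stage 2 doesn't engage; output 0 dBu.
Stage 3: below threshold (0 ≤ 2); passes unchanged; output 0 dBu.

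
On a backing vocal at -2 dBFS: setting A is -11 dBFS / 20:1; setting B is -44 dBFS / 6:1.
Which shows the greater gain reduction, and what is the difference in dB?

A: 9 dB over, compressed to 0.45 dB over, so 8.55 dB of GR.
B: 42 dB over, compressed to 7 dB over, so 35 dB of GR.
Difference: 26.45 dB in favour of B.

B, by 26.45 dB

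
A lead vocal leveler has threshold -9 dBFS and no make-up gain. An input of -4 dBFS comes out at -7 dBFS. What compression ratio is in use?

Input overshoot = -4 − (-9) = 5 dB; output overshoot = -7 − (-9) = 2 dB.
Ratio = 5 / 2 = 2.5.

2.5:1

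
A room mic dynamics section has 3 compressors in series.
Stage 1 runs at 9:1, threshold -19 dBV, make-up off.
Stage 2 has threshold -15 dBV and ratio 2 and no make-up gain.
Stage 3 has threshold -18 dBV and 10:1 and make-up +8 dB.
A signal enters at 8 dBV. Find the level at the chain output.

-9.8 dBV

Stage 1: 27 dB above -19 dBV, reduced 9:1 to 3 dB above → -16 dBV.
Stage 2: -16 dBV is at or below the -15 dBV threshold — no compression; output -16 dBV.
Stage 3: overshoot 2 dB → 2/10 = 0.2 dB → -17.8 dBV; +8 dB make-up → -9.8 dBV.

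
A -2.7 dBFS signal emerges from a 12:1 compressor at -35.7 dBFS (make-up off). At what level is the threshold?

-38.7 dBFS

Gain reduction = -2.7 − (-35.7) = 33 dB; output overshoot = GR / (R − 1) = 33 / 11 = 3 dB.
Threshold = output − output overshoot = -35.7 − 3 = -38.7 dBFS.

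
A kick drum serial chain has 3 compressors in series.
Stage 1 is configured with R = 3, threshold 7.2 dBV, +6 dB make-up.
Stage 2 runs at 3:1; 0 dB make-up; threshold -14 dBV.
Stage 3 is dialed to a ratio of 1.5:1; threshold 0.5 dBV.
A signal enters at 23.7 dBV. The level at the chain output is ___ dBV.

Stage 1: overshoot 16.5 dB → 16.5/3 = 5.5 dB → 12.7 dBV; +6 dB make-up → 18.7 dBV.
Stage 2: 32.7 dB above -14 dBV, reduced 3:1 to 10.9 dB above → -3.1 dBV.
Stage 3: -3.1 dBV ≤ 0.5 dBV, so stage 3 doesn't engage; output -3.1 dBV.

-3.1 dBV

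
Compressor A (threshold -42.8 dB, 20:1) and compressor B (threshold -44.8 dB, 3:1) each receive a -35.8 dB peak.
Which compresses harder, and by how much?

A, by 0.65 dB

A: overshoot 7 dB → output overshoot 0.35 dB → GR 6.65 dB.
B: overshoot 9 dB → output overshoot 3 dB → GR 6 dB.
Difference: 0.65 dB in favour of A.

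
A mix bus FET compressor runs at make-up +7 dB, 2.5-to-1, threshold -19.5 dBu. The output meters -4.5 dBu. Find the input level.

0.5 dBu

Before make-up, the level was -4.5 − 7 = -11.5 dBu.
The compressed level sits -11.5 − (-19.5) = 8 dB over threshold.
Before 2.5:1 compression the overshoot was 8 × 2.5 = 20 dB, so input = -19.5 + 20 = 0.5 dBu.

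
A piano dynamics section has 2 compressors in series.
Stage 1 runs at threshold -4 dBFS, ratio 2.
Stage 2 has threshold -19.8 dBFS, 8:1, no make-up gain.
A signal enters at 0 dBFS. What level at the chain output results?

-17.575 dBFS

Stage 1: overshoot 4 dB → 4/2 = 2 dB → -2 dBFS.
Stage 2: overshoot 17.8 dB → 17.8/8 = 2.225 dB → -17.575 dBFS.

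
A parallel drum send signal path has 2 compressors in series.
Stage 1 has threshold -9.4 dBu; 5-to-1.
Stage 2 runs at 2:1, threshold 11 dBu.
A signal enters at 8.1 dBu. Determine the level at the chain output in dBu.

-5.9 dBu

Stage 1: 17.5 dB above -9.4 dBu, reduced 5:1 to 3.5 dB above → -5.9 dBu.
Stage 2: -5.9 dBu is at or below the 11 dBu threshold — no compression; output -5.9 dBu.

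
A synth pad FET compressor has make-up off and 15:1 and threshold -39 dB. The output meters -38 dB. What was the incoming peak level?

That's 1 dB above the -39 dB threshold.
Input overshoot = R × output overshoot = 15 dB → input = -39 + 15 = -24 dB.

-24 dB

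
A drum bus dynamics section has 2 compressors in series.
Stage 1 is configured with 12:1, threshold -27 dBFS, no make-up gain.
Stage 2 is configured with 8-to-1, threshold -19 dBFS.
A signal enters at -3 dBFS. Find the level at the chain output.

-25 dBFS

Stage 1: overshoot 24 dB → 24/12 = 2 dB → -25 dBFS.
Stage 2: -25 dBFS ≤ -19 dBFS, so stage 2 doesn't engage; output -25 dBFS.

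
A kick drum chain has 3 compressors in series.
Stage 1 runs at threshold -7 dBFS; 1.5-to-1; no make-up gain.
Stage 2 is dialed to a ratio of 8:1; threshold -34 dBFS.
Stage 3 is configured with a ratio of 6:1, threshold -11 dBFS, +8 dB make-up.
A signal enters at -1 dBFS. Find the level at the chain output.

-22.125 dBFS

Stage 1: overshoot 6 dB → 6/1.5 = 4 dB → -3 dBFS.
Stage 2: overshoot 31 dB → 31/8 = 3.875 dB → -30.125 dBFS.
Stage 3: -30.125 dBFS ≤ -11 dBFS, so stage 3 doesn't engage; make-up brings it to -22.125 dBFS.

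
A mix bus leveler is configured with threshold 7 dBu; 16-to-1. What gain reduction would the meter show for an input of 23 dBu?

23 dBu exceeds the threshold by 16 dB.
A 16:1 ratio leaves 1 dB of that excess.
So the signal is attenuated by 16 − 1 = 15 dB.

15 dB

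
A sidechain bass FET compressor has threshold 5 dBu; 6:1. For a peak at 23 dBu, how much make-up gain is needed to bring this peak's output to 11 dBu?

3 dB

The peak compresses to 5 + 18/6 = 8 dBu.
To reach 11 dBu requires 11 − 8 = 3 dB of make-up.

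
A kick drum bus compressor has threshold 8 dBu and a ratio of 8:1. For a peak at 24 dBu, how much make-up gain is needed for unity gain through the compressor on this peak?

14 dB

The peak compresses to 8 + 16/8 = 10 dBu.
To reach 24 dBu requires 24 − 10 = 14 dB of make-up.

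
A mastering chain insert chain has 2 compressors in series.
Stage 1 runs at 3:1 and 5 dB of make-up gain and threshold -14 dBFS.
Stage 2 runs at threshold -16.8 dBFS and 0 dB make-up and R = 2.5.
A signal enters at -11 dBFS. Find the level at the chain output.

-13.28 dBFS

Stage 1: -11 dBFS is 3 dB over -14 dBFS; at 3:1 that becomes 1 dB over, giving -13 dBFS; +5 dB make-up → -8 dBFS.
Stage 2: overshoot 8.8 dB → 8.8/2.5 = 3.52 dB → -13.28 dBFS.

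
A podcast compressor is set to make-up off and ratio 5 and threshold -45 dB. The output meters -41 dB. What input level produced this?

Post-compression overshoot = -41 − (-45) = 4 dB.
Undo the ratio: input overshoot = 4 × 5 = 20 dB, giving input = -25 dB.

-25 dB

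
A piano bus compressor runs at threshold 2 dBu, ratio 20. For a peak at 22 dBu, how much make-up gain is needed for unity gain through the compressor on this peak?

The peak compresses to 2 + 20/20 = 3 dBu.
To reach 22 dBu requires 22 − 3 = 19 dB of make-up.

19 dB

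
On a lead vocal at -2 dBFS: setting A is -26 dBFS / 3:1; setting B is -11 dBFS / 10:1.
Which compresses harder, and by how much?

A, by 7.9 dB

A: GR = 24 − 24/3 = 16 dB.
B: GR = 9 − 9/10 = 8.1 dB.
Difference: 7.9 dB in favour of A.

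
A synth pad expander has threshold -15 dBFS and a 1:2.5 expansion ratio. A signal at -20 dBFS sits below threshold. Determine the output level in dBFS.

-27.5 dBFS

The input is 5 dB below the -15 dBFS threshold.
A 1:2.5 expander multiplies undershoot by 2.5: 5 × 2.5 = 12.5 dB below threshold.
Output = -15 − 12.5 = -27.5 dBFS.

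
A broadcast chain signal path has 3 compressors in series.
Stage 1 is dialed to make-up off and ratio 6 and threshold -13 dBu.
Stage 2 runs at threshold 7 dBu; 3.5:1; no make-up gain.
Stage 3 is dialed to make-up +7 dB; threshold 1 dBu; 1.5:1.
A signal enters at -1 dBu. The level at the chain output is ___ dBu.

Stage 1: overshoot 12 dB → 12/6 = 2 dB → -11 dBu.
Stage 2: below threshold (-11 ≤ 7); passes unchanged; output -11 dBu.
Stage 3: -11 dBu ≤ 1 dBu, so stage 3 doesn't engage; make-up brings it to -4 dBu.

-4 dBu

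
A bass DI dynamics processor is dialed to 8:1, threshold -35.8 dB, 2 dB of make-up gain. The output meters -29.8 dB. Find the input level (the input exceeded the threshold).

Before make-up, the level was -29.8 − 2 = -31.8 dB.
That's 4 dB above the -35.8 dB threshold.
Undo the ratio: input overshoot = 4 × 8 = 32 dB, giving input = -3.8 dB.

-3.8 dB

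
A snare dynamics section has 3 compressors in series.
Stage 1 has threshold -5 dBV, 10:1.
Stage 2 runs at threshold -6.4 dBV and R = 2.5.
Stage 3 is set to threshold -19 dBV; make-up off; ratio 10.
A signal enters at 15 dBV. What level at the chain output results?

Stage 1: overshoot 20 dB → 20/10 = 2 dB → -3 dBV.
Stage 2: overshoot 3.4 dB → 3.4/2.5 = 1.36 dB → -5.04 dBV.
Stage 3: 13.96 dB above -19 dBV, reduced 10:1 to 1.396 dB above → -17.604 dBV.

-17.604 dBV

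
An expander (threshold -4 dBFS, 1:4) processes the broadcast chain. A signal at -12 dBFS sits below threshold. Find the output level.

-36 dBFS

Undershoot = (-4) − (-12) = 8 dB.
At 1:4, that expands to 32 dB under threshold.
Output = -4 − 32 = -36 dBFS.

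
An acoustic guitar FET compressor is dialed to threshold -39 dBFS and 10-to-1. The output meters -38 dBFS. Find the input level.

-29 dBFS

Post-compression overshoot = -38 − (-39) = 1 dB.
Undo the ratio: input overshoot = 1 × 10 = 10 dB, giving input = -29 dBFS.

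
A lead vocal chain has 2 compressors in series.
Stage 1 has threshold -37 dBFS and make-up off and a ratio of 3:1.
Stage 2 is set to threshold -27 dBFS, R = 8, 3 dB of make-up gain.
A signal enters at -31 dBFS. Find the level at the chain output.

-32 dBFS

Stage 1: -31 dBFS is 6 dB over -37 dBFS; at 3:1 that becomes 2 dB over, giving -35 dBFS.
Stage 2: below threshold (-35 ≤ -27); passes unchanged; make-up brings it to -32 dBFS.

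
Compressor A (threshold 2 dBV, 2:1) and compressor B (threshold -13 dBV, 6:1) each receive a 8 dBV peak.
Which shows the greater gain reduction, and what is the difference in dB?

A: overshoot 6 dB → output overshoot 3 dB → GR 3 dB.
B: overshoot 21 dB → output overshoot 3.5 dB → GR 17.5 dB.
B applies 14.5 dB more gain reduction.

B, by 14.5 dB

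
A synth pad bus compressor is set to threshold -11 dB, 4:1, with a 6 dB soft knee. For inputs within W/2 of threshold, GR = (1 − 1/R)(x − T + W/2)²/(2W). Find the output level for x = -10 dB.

x − T + W/2 = -10 − (-11) + 3 = 4.
GR = (1 − 1/4) × 4² / 12 = 0.75 × 16 / 12 = 1 dB.
Output = -10 − 1 = -11 dB.

-11 dB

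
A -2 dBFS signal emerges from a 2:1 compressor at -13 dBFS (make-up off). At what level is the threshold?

Let T be the threshold. Output overshoot = (input overshoot)/R, so -13 − T = (-2 − T)/2.
2·(-13 − T) = -2 − T → 1·T = -26 − (-2) = -24.
T = -24/1 = -24 dBFS.

-24 dBFS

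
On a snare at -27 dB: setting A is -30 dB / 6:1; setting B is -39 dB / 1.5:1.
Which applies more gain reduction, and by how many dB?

B, by 1.5 dB

A: 3 dB over, compressed to 0.5 dB over, so 2.5 dB of GR.
B: 12 dB over, compressed to 8 dB over, so 4 dB of GR.
B reduces 1.5 dB more.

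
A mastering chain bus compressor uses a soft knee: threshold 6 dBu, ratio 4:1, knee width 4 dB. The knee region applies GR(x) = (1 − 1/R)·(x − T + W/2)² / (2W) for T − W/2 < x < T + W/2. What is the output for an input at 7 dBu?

6.15625 dBu

x − T + W/2 = 7 − 6 + 2 = 3.
GR = (1 − 1/4) × 3² / 8 = 0.75 × 9 / 8 = 0.84375 dB.
Output = 7 − 0.84375 = 6.15625 dBu.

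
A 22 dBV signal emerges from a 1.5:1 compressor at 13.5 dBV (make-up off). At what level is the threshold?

Let T be the threshold. Output overshoot = (input overshoot)/R, so 13.5 − T = (22 − T)/1.5.
1.5·(13.5 − T) = 22 − T → 0.5·T = 20.25 − 22 = -1.75.
T = -1.75/0.5 = -3.5 dBV.

-3.5 dBV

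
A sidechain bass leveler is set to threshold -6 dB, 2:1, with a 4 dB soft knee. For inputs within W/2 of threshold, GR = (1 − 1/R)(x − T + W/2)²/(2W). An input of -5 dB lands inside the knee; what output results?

-5.5625 dB

x − T + W/2 = -5 − (-6) + 2 = 3.
GR = (1 − 1/2) × 3² / 8 = 0.5 × 9 / 8 = 0.5625 dB.
Output = -5 − 0.5625 = -5.5625 dB.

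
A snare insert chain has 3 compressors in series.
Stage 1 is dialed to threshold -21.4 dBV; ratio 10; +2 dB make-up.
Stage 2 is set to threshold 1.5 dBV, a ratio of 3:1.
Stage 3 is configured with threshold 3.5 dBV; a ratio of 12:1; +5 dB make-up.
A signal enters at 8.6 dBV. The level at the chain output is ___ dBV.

-11.4 dBV

Stage 1: 8.6 dBV is 30 dB over -21.4 dBV; at 10:1 that becomes 3 dB over, giving -18.4 dBV; +2 dB make-up → -16.4 dBV.
Stage 2: -16.4 dBV ≤ 1.5 dBV, so stage 2 doesn't engage; output -16.4 dBV.
Stage 3: -16.4 dBV is at or below the 3.5 dBV threshold — no compression; make-up brings it to -11.4 dBV.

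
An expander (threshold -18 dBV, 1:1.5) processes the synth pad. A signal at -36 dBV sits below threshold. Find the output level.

The input is 18 dB below the -18 dBV threshold.
A 1:1.5 expander multiplies undershoot by 1.5: 18 × 1.5 = 27 dB below threshold.
Output = -18 − 27 = -45 dBV.

-45 dBV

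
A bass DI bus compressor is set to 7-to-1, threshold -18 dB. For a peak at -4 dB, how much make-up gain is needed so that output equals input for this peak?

Without make-up, output = threshold + overshoot/7 = -18 + 2 = -16 dB.
Gap to target: 12 dB.

12 dB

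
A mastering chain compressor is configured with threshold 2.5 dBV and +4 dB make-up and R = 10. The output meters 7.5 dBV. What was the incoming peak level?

Stripping the +4 dB make-up gives 3.5 dBV at the gain stage.
The compressed level sits 3.5 − 2.5 = 1 dB over threshold.
Before 10:1 compression the overshoot was 1 × 10 = 10 dB, so input = 2.5 + 10 = 12.5 dBV.

12.5 dBV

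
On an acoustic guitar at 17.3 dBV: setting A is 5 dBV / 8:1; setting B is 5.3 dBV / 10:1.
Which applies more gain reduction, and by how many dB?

A: GR = 12.3 − 12.3/8 = 10.7625 dB.
B: GR = 12 − 12/10 = 10.8 dB.
B applies 0.0375 dB more gain reduction.

B, by 0.0375 dB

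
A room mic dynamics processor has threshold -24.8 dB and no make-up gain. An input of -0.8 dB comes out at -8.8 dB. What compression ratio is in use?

1.5:1

Input overshoot = -0.8 − (-24.8) = 24 dB; output overshoot = -8.8 − (-24.8) = 16 dB.
Ratio = 24 / 16 = 1.5.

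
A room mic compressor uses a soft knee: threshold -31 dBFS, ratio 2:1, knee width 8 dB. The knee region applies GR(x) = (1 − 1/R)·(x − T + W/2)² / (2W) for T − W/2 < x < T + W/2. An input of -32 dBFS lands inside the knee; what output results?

-32.28125 dBFS

x − T + W/2 = -32 − (-31) + 4 = 3.
GR = (1 − 1/2) × 3² / 16 = 0.5 × 9 / 16 = 0.28125 dB.
Output = -32 − 0.28125 = -32.28125 dBFS.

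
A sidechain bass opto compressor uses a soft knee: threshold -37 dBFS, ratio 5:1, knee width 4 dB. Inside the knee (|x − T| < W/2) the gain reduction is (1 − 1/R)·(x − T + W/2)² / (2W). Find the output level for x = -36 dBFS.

x − T + W/2 = -36 − (-37) + 2 = 3.
GR = (1 − 1/5) × 3² / 8 = 0.8 × 9 / 8 = 0.9 dB.
Output = -36 − 0.9 = -36.9 dBFS.

-36.9 dBFS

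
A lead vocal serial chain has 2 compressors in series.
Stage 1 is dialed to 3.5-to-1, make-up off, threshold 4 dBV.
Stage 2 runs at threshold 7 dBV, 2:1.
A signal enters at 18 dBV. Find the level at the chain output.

Stage 1: 14 dB above 4 dBV, reduced 3.5:1 to 4 dB above → 8 dBV.
Stage 2: 1 dB above 7 dBV, reduced 2:1 to 0.5 dB above → 7.5 dBV.

7.5 dBV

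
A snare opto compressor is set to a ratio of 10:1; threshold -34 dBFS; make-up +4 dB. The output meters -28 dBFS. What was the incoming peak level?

Remove make-up: -28 − 4 = -32 dBFS.
That's 2 dB above the -34 dBFS threshold.
Undo the ratio: input overshoot = 2 × 10 = 20 dB, giving input = -14 dBFS.

-14 dBFS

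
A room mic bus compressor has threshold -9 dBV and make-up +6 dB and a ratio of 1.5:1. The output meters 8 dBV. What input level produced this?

7.5 dBV

Remove make-up: 8 − 6 = 2 dBV.
That's 11 dB above the -9 dBV threshold.
Before 1.5:1 compression the overshoot was 11 × 1.5 = 16.5 dB, so input = -9 + 16.5 = 7.5 dBV.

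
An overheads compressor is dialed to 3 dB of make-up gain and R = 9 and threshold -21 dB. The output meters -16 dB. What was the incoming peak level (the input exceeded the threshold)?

Stripping the +3 dB make-up gives -19 dB at the gain stage.
The compressed level sits -19 − (-21) = 2 dB over threshold.
Input overshoot = R × output overshoot = 18 dB → input = -21 + 18 = -3 dB.

-3 dB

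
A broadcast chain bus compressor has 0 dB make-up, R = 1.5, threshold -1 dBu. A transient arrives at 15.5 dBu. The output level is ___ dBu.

15.5 dBu sits 16.5 dB over threshold.
At 1.5:1 the overshoot is divided by 1.5, leaving 11 dB above threshold.
Output = -1 + 11 = 10 dBu.

10 dBu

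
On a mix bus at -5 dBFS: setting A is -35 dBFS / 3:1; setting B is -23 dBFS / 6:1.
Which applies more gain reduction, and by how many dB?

A, by 5 dB

A: overshoot 30 dB → output overshoot 10 dB → GR 20 dB.
B: overshoot 18 dB → output overshoot 3 dB → GR 15 dB.
A reduces 5 dB more.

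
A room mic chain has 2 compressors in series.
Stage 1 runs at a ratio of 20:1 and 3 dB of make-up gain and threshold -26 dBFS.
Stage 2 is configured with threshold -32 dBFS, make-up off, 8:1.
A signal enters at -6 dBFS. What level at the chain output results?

Stage 1: 20 dB above -26 dBFS, reduced 20:1 to 1 dB above → -25 dBFS; +3 dB make-up → -22 dBFS.
Stage 2: 10 dB above -32 dBFS, reduced 8:1 to 1.25 dB above → -30.75 dBFS.

-30.75 dBFS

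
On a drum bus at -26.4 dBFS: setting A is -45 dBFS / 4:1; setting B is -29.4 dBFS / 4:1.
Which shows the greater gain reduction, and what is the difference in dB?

A: 18.6 dB over, compressed to 4.65 dB over, so 13.95 dB of GR.
B: 3 dB over, compressed to 0.75 dB over, so 2.25 dB of GR.
A reduces 11.7 dB more.

A, by 11.7 dB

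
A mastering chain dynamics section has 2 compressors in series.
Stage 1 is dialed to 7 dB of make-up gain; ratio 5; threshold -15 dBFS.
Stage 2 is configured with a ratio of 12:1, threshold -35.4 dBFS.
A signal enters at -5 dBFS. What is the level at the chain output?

-32.95 dBFS

Stage 1: overshoot 10 dB → 10/5 = 2 dB → -13 dBFS; +7 dB make-up → -6 dBFS.
Stage 2: -6 dBFS is 29.4 dB over -35.4 dBFS; at 12:1 that becomes 2.45 dB over, giving -32.95 dBFS.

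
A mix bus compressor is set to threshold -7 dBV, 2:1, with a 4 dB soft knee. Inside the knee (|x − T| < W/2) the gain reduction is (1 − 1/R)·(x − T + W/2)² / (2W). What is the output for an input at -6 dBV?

-6.5625 dBV

x − T + W/2 = -6 − (-7) + 2 = 3.
GR = (1 − 1/2) × 3² / 8 = 0.5 × 9 / 8 = 0.5625 dB.
Output = -6 − 0.5625 = -6.5625 dBV.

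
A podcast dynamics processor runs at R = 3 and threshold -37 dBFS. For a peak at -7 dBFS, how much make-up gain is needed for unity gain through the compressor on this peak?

20 dB

Overshoot 30 dB → 30/3 = 10 dB after compression, so the compressed level is -37 + 10 = -27 dBFS.
Make-up = target − compressed = -7 − (-27) = 20 dB.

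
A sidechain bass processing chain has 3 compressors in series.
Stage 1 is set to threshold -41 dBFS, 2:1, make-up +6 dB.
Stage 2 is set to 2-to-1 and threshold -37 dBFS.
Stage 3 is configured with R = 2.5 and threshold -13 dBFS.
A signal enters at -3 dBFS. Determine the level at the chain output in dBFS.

Stage 1: overshoot 38 dB → 38/2 = 19 dB → -22 dBFS; +6 dB make-up → -16 dBFS.
Stage 2: 21 dB above -37 dBFS, reduced 2:1 to 10.5 dB above → -26.5 dBFS.
Stage 3: -26.5 dBFS is at or below the -13 dBFS threshold — no compression; output -26.5 dBFS.

-26.5 dBFS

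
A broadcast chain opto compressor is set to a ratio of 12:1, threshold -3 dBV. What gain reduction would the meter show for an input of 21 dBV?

22 dB

The signal is 24 dB above threshold.
A 12:1 ratio leaves 2 dB of that excess.
Gain reduction = 24 − 2 = 22 dB.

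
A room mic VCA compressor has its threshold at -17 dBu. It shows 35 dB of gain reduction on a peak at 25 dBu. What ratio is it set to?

6:1

Input overshoot = 25 − (-17) = 42 dB.
Output overshoot = 42 − 35 = 7 dB.
Ratio = input overshoot / output overshoot = 42 / 7 = 6.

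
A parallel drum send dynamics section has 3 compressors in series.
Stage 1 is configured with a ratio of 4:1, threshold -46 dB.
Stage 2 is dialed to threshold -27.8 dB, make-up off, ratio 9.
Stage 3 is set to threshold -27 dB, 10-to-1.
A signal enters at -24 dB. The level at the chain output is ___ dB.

-40.5 dB

Stage 1: overshoot 22 dB → 22/4 = 5.5 dB → -40.5 dB.
Stage 2: below threshold (-40.5 ≤ -27.8); passes unchanged; output -40.5 dB.
Stage 3: below threshold (-40.5 ≤ -27); passes unchanged; output -40.5 dB.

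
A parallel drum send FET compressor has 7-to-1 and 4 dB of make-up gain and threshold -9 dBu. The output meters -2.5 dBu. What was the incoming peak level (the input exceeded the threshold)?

8.5 dBu

Remove make-up: -2.5 − 4 = -6.5 dBu.
The compressed level sits -6.5 − (-9) = 2.5 dB over threshold.
Input overshoot = R × output overshoot = 17.5 dB → input = -9 + 17.5 = 8.5 dBu.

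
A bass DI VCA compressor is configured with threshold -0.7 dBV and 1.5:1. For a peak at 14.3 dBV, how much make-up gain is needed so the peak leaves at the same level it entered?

The peak compresses to -0.7 + 15/1.5 = 9.3 dBV.
To reach 14.3 dBV requires 14.3 − 9.3 = 5 dB of make-up.

5 dB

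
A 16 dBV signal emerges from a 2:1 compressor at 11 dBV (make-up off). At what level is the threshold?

6 dBV

Let T be the threshold. Output overshoot = (input overshoot)/R, so 11 − T = (16 − T)/2.
2·(11 − T) = 16 − T → 1·T = 22 − 16 = 6.
T = 6/1 = 6 dBV.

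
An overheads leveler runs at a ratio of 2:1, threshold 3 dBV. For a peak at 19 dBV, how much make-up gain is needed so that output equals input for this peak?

Overshoot 16 dB → 16/2 = 8 dB after compression, so the compressed level is 3 + 8 = 11 dBV.
Make-up = target − compressed = 19 − 11 = 8 dB.

8 dB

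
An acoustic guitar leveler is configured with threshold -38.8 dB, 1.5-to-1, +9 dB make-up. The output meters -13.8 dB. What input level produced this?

-14.8 dB

Stripping the +9 dB make-up gives -22.8 dB at the gain stage.
The compressed level sits -22.8 − (-38.8) = 16 dB over threshold.
Before 1.5:1 compression the overshoot was 16 × 1.5 = 24 dB, so input = -38.8 + 24 = -14.8 dB.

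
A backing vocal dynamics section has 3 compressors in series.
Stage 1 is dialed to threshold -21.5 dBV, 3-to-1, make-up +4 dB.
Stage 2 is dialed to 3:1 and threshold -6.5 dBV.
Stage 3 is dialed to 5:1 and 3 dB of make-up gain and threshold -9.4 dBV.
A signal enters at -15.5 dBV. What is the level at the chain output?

Stage 1: -15.5 dBV is 6 dB over -21.5 dBV; at 3:1 that becomes 2 dB over, giving -19.5 dBV; +4 dB make-up → -15.5 dBV.
Stage 2: -15.5 dBV is at or below the -6.5 dBV threshold — no compression; output -15.5 dBV.
Stage 3: -15.5 dBV is at or below the -9.4 dBV threshold — no compression; make-up brings it to -12.5 dBV.

-12.5 dBV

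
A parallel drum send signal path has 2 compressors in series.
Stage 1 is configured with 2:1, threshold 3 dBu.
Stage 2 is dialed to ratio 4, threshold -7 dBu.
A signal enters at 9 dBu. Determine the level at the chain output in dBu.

-3.75 dBu

Stage 1: 6 dB above 3 dBu, reduced 2:1 to 3 dB above → 6 dBu.
Stage 2: 13 dB above -7 dBu, reduced 4:1 to 3.25 dB above → -3.75 dBu.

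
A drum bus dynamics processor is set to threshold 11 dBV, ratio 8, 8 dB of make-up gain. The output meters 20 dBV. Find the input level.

19 dBV

Before make-up, the level was 20 − 8 = 12 dBV.
Post-compression overshoot = 12 − 11 = 1 dB.
Before 8:1 compression the overshoot was 1 × 8 = 8 dB, so input = 11 + 8 = 19 dBV.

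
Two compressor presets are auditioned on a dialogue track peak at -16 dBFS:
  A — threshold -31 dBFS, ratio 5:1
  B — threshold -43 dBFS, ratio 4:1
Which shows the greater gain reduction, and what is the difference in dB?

A: 15 dB over, compressed to 3 dB over, so 12 dB of GR.
B: 27 dB over, compressed to 6.75 dB over, so 20.25 dB of GR.
Difference: 8.25 dB in favour of B.

B, by 8.25 dB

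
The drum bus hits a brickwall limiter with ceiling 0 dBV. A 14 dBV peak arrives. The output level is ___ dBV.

0 dBV

A brickwall limiter is an ∞:1 compressor: any input above the ceiling is clamped to 0 dBV.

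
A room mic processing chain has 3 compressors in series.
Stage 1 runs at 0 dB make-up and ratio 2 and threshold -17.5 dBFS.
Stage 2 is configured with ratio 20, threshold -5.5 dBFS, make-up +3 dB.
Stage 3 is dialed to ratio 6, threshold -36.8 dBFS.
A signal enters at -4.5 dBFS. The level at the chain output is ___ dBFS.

-32 dBFS

Stage 1: overshoot 13 dB → 13/2 = 6.5 dB → -11 dBFS.
Stage 2: below threshold (-11 ≤ -5.5); passes unchanged; make-up brings it to -8 dBFS.
Stage 3: -8 dBFS is 28.8 dB over -36.8 dBFS; at 6:1 that becomes 4.8 dB over, giving -32 dBFS.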